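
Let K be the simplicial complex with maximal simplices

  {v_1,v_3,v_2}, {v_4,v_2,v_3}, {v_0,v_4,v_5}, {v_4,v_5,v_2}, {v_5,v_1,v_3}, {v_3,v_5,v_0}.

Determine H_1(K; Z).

K has 6 vertices, 12 edges, 6 triangles.
rank ∂_1 = 5, rank ∂_2 = 6 ⇒ b_1 = 12 − 5 − 6 = 1; all invariant factors of ∂_2 are 1 so no torsion. So H_1 ≅ Z.

H_1 ≅ Z.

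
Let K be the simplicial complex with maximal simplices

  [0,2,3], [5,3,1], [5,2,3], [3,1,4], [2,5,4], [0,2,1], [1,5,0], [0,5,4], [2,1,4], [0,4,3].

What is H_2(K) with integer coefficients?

H_2 ≅ 0.

Order the vertices as 0 < 1 < 2 < 3 < 4 < 5. Listing each simplex with vertices in this order, K has dimension 2 with simplices:

  0-simplices (6): [0], [1], [2], [3], [4], [5]
  1-simplices (15): [0,1], [0,2], [0,3], [0,4], [0,5], [1,2], [1,3], [1,4], [1,5], [2,3], [2,4], [2,5], [3,4], [3,5], [4,5]
  2-simplices (10): [0,1,2], [0,1,5], [0,2,3], [0,3,4], [0,4,5], [1,2,4], [1,3,4], [1,3,5], [2,3,5], [2,4,5]

so the chain groups are C_0 ≅ Z^6, C_1 ≅ Z^15, C_2 ≅ Z^10.

The boundary map ∂_1: C_1 → C_0 sends each edge [p,q] (with p < q) to q − p. For instance
  ∂[0,1] = [1] − [0].
The resulting 6×15 matrix has rank 5, and its Smith normal form has invariant factors (1,1,1,1,1).

Boundary ∂_2: C_2 → C_1 maps a triangle to the signed sum of its edges. For instance
  ∂[0,3,4] = [3,4] − [0,4] + [0,3],
  ∂[1,2,4] = [2,4] − [1,4] + [1,2].
The resulting 15×10 matrix has rank 10, and its Smith normal form has invariant factors (1,1,1,1,1,1,1,1,1,2).

Now H_k = ker ∂_k / im ∂_{k+1}, so:

  H_2: rank ker ∂_2 − rank ∂_3 = (10 − 10) − 0 = 0, and there is no ∂_3, so H_2 = 0.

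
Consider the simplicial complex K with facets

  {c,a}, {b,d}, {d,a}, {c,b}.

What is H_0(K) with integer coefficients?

H_0 = Z.

K has 4 vertices, 4 edges.
rank ∂_0 = 0, rank ∂_1 = 3 ⇒ b_0 = 4 − 0 − 3 = 1; all invariant factors of ∂_1 are 1 so no torsion. So H_0 = Z.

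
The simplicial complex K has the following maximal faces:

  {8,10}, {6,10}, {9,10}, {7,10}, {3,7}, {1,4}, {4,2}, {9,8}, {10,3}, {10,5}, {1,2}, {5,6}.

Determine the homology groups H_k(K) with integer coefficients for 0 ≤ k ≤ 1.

Fix the vertex order 1 < 2 < 3 < 4 < 5 < 6 < 7 < 8 < 9 < 10 and write every simplex with vertices in increasing order. Then dim K = 1 and the simplices of K are:

  0-simplices (10): [1], [2], [3], [4], [5], [6], [7], [8], [9], [10]
  1-simplices (12): [1,2], [1,4], [2,4], [3,7], [3,10], [5,6], [5,10], [6,10], [7,10], [8,9], [8,10], [9,10]

giving chain groups C_0 ≅ Z^10, C_1 ≅ Z^12.

∂_1: C_1 → C_0 sends each edge [p,q] (with p < q) to q − p. For instance
  ∂[7,10] = [10] − [7].
This gives a 10×12 integer matrix of rank 8; reducing to Smith normal form yields diagonal entries (1,1,1,1,1,1,1,1).

Computing H_k = (kernel of ∂_k) / (image of ∂_{k+1}):

  H_0: rank C_0 − rank ∂_1 = 10 − 8 = 2, and the invariant factors of ∂_1 are all 1, so H_0 ≅ Z^2.
  H_1: rank ker ∂_1 − rank ∂_2 = (12 − 8) − 0 = 4, and there is no ∂_2, so H_1 ≅ Z^4.

H_0 = Z^2,  H_1 = Z^4.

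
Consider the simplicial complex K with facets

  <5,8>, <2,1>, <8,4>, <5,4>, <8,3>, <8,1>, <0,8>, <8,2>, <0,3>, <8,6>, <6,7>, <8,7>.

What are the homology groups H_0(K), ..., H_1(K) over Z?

Order the vertices as 0 < 1 < 2 < 3 < 4 < 5 < 6 < 7 < 8. Listing each simplex with vertices in this order, K has dimension 1 with simplices:

  0-simplices (9): [0], [1], [2], [3], [4], [5], [6], [7], [8]
  1-simplices (12): [0,3], [0,8], [1,2], [1,8], [2,8], [3,8], [4,5], [4,8], [5,8], [6,7], [6,8], [7,8]

giving chain groups C_0 ≅ Z^9, C_1 ≅ Z^12.

The boundary map ∂_1: C_1 → C_0 sends each edge [p,q] (with p < q) to q − p.
This gives a 9×12 integer matrix of rank 8; reducing to Smith normal form yields diagonal entries (1,1,1,1,1,1,1,1).

From H_k ≅ ker(∂_k) / im(∂_{k+1}) we obtain:

  H_0: rank C_0 − rank ∂_1 = 9 − 8 = 1, and the invariant factors of ∂_1 are all 1, so H_0 = Z.
  H_1: rank ker ∂_1 − rank ∂_2 = (12 − 8) − 0 = 4, and there is no ∂_2, so H_1 = Z^4.

As a check, the Euler characteristic is 9 − 12 = -3, which agrees with 1 − 4 = -3.

H_0 ≅ Z,  H_1 ≅ Z^4.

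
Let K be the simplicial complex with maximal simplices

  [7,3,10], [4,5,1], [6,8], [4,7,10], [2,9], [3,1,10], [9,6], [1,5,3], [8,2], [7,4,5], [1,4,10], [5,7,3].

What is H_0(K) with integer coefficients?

H_0 = Z^2.

Order the vertices as 1 < 2 < 3 < 4 < 5 < 6 < 7 < 8 < 9 < 10. Listing each simplex with vertices in this order, K has dimension 2 with simplices:

  0-simplices (10): [1], [2], [3], [4], [5], [6], [7], [8], [9], [10]
  1-simplices (16): [1,3], [1,4], [1,5], [1,10], [2,8], [2,9], [3,5], [3,7], [3,10], [4,5], [4,7], [4,10], [5,7], [6,8], [6,9], [7,10]
  2-simplices (8): [1,3,5], [1,3,10], [1,4,5], [1,4,10], [3,5,7], [3,7,10], [4,5,7], [4,7,10]

giving chain groups C_0 ≅ Z^10, C_1 ≅ Z^16, C_2 ≅ Z^8.

The boundary map ∂_1: C_1 → C_0 sends each edge [p,q] (with p < q) to q − p. For instance
  ∂[3,10] = [10] − [3].
The resulting 10×16 matrix has rank 8, and its Smith normal form has invariant factors (1,1,1,1,1,1,1,1).

The boundary map ∂_2: C_2 → C_1 acts by ∂[p,q,r] = [q,r] − [p,r] + [p,q]. For instance
  ∂[1,3,5] = [3,5] − [1,5] + [1,3],
  ∂[1,3,10] = [3,10] − [1,10] + [1,3].
As a 16×8 matrix over Z this has rank 7, with invariant factors (1,1,1,1,1,1,1).

Computing H_k = (kernel of ∂_k) / (image of ∂_{k+1}):

  H_0: rank C_0 − rank ∂_1 = 10 − 8 = 2, and the invariant factors of ∂_1 are all 1, so H_0 ≅ Z^2.

(K is a triangulation of the disjoint union of the 2-sphere S^2 and the circle S^1.)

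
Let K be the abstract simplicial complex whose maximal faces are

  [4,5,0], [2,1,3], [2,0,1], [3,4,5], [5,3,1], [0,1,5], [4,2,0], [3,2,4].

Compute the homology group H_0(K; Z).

H_0 ≅ Z.

We work with the vertex ordering 0 < 1 < 2 < 3 < 4 < 5. The simplices of K, each written with vertices in increasing order, are:

  0-simplices (6): [0], [1], [2], [3], [4], [5]
  1-simplices (12): [0,1], [0,2], [0,4], [0,5], [1,2], [1,3], [1,5], [2,3], [2,4], [3,4], [3,5], [4,5]
  2-simplices (8): [0,1,2], [0,1,5], [0,2,4], [0,4,5], [1,2,3], [1,3,5], [2,3,4], [3,4,5]

Hence C_0 ≅ Z^6, C_1 ≅ Z^12, C_2 ≅ Z^8.

Boundary ∂_1: C_1 → C_0 is given by ∂[p,q] = [q] − [p]. For instance
  ∂[2,3] = [3] − [2].
This gives a 6×12 integer matrix of rank 5; reducing to Smith normal form yields diagonal entries (1,1,1,1,1).

Boundary ∂_2: C_2 → C_1 maps a triangle to the signed sum of its edges. For instance
  ∂[0,1,2] = [1,2] − [0,2] + [0,1],
  ∂[1,3,5] = [3,5] − [1,5] + [1,3].
This gives a 12×8 integer matrix of rank 7; reducing to Smith normal form yields diagonal entries (1,1,1,1,1,1,1).

Computing H_k = (kernel of ∂_k) / (image of ∂_{k+1}):

  H_0: rank C_0 − rank ∂_1 = 6 − 5 = 1, and the invariant factors of ∂_1 are all 1, so H_0 ≅ Z.

(K is a triangulation of the 2-sphere S^2.)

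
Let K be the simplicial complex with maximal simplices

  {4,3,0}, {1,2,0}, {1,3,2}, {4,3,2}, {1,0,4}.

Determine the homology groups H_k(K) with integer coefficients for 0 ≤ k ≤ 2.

H_0 ≅ Z,  H_1 ≅ Z,  H_2 = 0.

Fix the vertex order 0 < 1 < 2 < 3 < 4 and write every simplex with vertices in increasing order. Then dim K = 2 and the simplices of K are:

  0-simplices (5): [0], [1], [2], [3], [4]
  1-simplices (10): [0,1], [0,2], [0,3], [0,4], [1,2], [1,3], [1,4], [2,3], [2,4], [3,4]
  2-simplices (5): [0,1,2], [0,1,4], [0,3,4], [1,2,3], [2,3,4]

Hence C_0 ≅ Z^5, C_1 ≅ Z^10, C_2 ≅ Z^5.

The boundary map ∂_1: C_1 → C_0 sends each edge [p,q] (with p < q) to q − p. For instance
  ∂[0,3] = [3] − [0].
The 5×10 boundary matrix has rank 4 and Smith normal form diag(1,1,1,1).

∂_2: C_2 → C_1 acts by ∂[p,q,r] = [q,r] − [p,r] + [p,q]. For instance
  ∂[0,1,4] = [1,4] − [0,4] + [0,1],
  ∂[2,3,4] = [3,4] − [2,4] + [2,3].
The resulting 10×5 matrix has rank 5, and its Smith normal form has invariant factors (1,1,1,1,1).

Computing H_k = (kernel of ∂_k) / (image of ∂_{k+1}):

  H_0: rank C_0 − rank ∂_1 = 5 − 4 = 1, and the invariant factors of ∂_1 are all 1, so H_0 ≅ Z.
  H_1: rank ker ∂_1 − rank ∂_2 = (10 − 4) − 5 = 1, and the invariant factors of ∂_2 are all 1, so H_1 ≅ Z.
  H_2: rank ker ∂_2 − rank ∂_3 = (5 − 5) − 0 = 0, and there is no ∂_3, so H_2 ≅ 0.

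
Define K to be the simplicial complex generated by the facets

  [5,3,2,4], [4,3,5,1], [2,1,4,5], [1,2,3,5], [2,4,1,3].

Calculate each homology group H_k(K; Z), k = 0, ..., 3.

H_0 = Z,  H_1 = 0,  H_2 = 0,  H_3 = Z.

Order the vertices as 1 < 2 < 3 < 4 < 5. Listing each simplex with vertices in this order, K has dimension 3 with simplices:

  0-simplices (5): [1], [2], [3], [4], [5]
  1-simplices (10): [1,2], [1,3], [1,4], [1,5], [2,3], [2,4], [2,5], [3,4], [3,5], [4,5]
  2-simplices (10): [1,2,3], [1,2,4], [1,2,5], [1,3,4], [1,3,5], [1,4,5], [2,3,4], [2,3,5], [2,4,5], [3,4,5]
  3-simplices (5): [1,2,3,4], [1,2,3,5], [1,2,4,5], [1,3,4,5], [2,3,4,5]

giving chain groups C_0 ≅ Z^5, C_1 ≅ Z^10, C_2 ≅ Z^10, C_3 ≅ Z^5.

∂_1: C_1 → C_0 maps an edge to its endpoints' difference, ∂[p,q] = q − p.
The resulting 5×10 matrix has rank 4, and its Smith normal form has invariant factors (1,1,1,1).

The boundary map ∂_2: C_2 → C_1 sends each 2-simplex [p,q,r] to [q,r] − [p,r] + [p,q]. For instance
  ∂[1,2,3] = [2,3] − [1,3] + [1,2],
  ∂[3,4,5] = [4,5] − [3,5] + [3,4].
The 10×10 boundary matrix has rank 6 and Smith normal form diag(1,1,1,1,1,1).

∂_3: C_3 → C_2 sends each 3-simplex σ to the alternating sum Σ_i (−1)^i (σ with its i-th vertex removed). For instance
  ∂[1,3,4,5] = [3,4,5] − [1,4,5] + [1,3,5] − [1,3,4],
  ∂[2,3,4,5] = [3,4,5] − [2,4,5] + [2,3,5] − [2,3,4].
As a 10×5 matrix over Z this has rank 4, with invariant factors (1,1,1,1).

Reading off H_k = ker ∂_k / im ∂_{k+1}:

  H_0: rank C_0 − rank ∂_1 = 5 − 4 = 1, and the invariant factors of ∂_1 are all 1, so H_0 ≅ Z.
  H_1: rank ker ∂_1 − rank ∂_2 = (10 − 4) − 6 = 0, and the invariant factors of ∂_2 are all 1, so H_1 ≅ 0.
  H_2: rank ker ∂_2 − rank ∂_3 = (10 − 6) − 4 = 0, and the invariant factors of ∂_3 are all 1, so H_2 ≅ 0.
  H_3: rank ker ∂_3 − rank ∂_4 = (5 − 4) − 0 = 1, and there is no ∂_4, so H_3 ≅ Z.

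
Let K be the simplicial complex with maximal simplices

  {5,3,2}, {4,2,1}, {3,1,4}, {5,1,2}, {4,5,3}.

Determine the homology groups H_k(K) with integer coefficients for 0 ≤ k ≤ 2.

H_0 = Z,  H_1 = Z,  H_2 = 0.

K has 5 vertices, 10 edges, 5 triangles.
rank ∂_0 = 0, rank ∂_1 = 4 ⇒ b_0 = 5 − 0 − 4 = 1; all invariant factors of ∂_1 are 1 so no torsion. So H_0 ≅ Z.
rank ∂_1 = 4, rank ∂_2 = 5 ⇒ b_1 = 10 − 4 − 5 = 1; all invariant factors of ∂_2 are 1 so no torsion. So H_1 ≅ Z.
rank ∂_2 = 5, rank ∂_3 = 0 ⇒ b_2 = 5 − 5 − 0 = 0. So H_2 ≅ 0.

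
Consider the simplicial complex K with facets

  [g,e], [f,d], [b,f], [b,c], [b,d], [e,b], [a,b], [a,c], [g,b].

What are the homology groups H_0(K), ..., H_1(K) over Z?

H_0 = Z,  H_1 = Z^3.

We work with the vertex ordering a < b < c < d < e < f < g. The simplices of K, each written with vertices in increasing order, are:

  0-simplices (7): a, b, c, d, e, f, g
  1-simplices (9): ab, ac, bc, bd, be, bf, bg, df, eg

giving chain groups C_0 ≅ Z^7, C_1 ≅ Z^9.

∂_1: C_1 → C_0 sends each edge [p,q] (with p < q) to q − p. For instance
  ∂bf = f − b.
The resulting 7×9 matrix has rank 6, and its Smith normal form has invariant factors (1,1,1,1,1,1).

Reading off H_k = ker ∂_k / im ∂_{k+1}:

  H_0: rank C_0 − rank ∂_1 = 7 − 6 = 1, and the invariant factors of ∂_1 are all 1, so H_0 ≅ Z.
  H_1: rank ker ∂_1 − rank ∂_2 = (9 − 6) − 0 = 3, and there is no ∂_2, so H_1 ≅ Z^3.

(K is a triangulation of a wedge of 3 circles.)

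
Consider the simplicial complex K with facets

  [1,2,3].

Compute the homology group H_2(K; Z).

Order the vertices as 1 < 2 < 3. Listing each simplex with vertices in this order, K has dimension 2 with simplices:

  0-simplices (3): [1], [2], [3]
  1-simplices (3): [1,2], [1,3], [2,3]
  2-simplices (1): [1,2,3]

so the chain groups are C_0 ≅ Z^3, C_1 ≅ Z^3, C_2 ≅ Z^1.

∂_1: C_1 → C_0 is given by ∂[p,q] = [q] − [p]. For instance
  ∂[1,2] = [2] − [1].
As a 3×3 matrix over Z this has rank 2, with invariant factors (1,1).

The boundary map ∂_2: C_2 → C_1 sends each 2-simplex [p,q,r] to [q,r] − [p,r] + [p,q]. For instance
  ∂[1,2,3] = [2,3] − [1,3] + [1,2].
The resulting 3×1 matrix has rank 1, and its Smith normal form has invariant factors (1).

Computing H_k = (kernel of ∂_k) / (image of ∂_{k+1}):

  H_2: rank ker ∂_2 − rank ∂_3 = (1 − 1) − 0 = 0, and there is no ∂_3, so H_2 = 0.

(K is a triangulation of the 2-simplex.)

H_2 ≅ 0.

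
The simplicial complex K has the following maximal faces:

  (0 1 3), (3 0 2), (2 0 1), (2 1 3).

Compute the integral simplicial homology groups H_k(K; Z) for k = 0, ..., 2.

Take the total order 0 < 1 < 2 < 3 on the vertex set. Then K (dimension 2) consists of the simplices:

  0-simplices (4): [0], [1], [2], [3]
  1-simplices (6): [0,1], [0,2], [0,3], [1,2], [1,3], [2,3]
  2-simplices (4): [0,1,2], [0,1,3], [0,2,3], [1,2,3]

Hence C_0 ≅ Z^4, C_1 ≅ Z^6, C_2 ≅ Z^4.

The boundary map ∂_1: C_1 → C_0 sends each edge [p,q] (with p < q) to q − p. For instance
  ∂[1,2] = [2] − [1].
As a 4×6 matrix over Z this has rank 3, with invariant factors (1,1,1).

∂_2: C_2 → C_1 maps a triangle to the signed sum of its edges. For instance
  ∂[1,2,3] = [2,3] − [1,3] + [1,2],
  ∂[0,2,3] = [2,3] − [0,3] + [0,2].
This gives a 6×4 integer matrix of rank 3; reducing to Smith normal form yields diagonal entries (1,1,1).

Reading off H_k = ker ∂_k / im ∂_{k+1}:

  H_0: rank C_0 − rank ∂_1 = 4 − 3 = 1, and the invariant factors of ∂_1 are all 1, so H_0 ≅ Z.
  H_1: rank ker ∂_1 − rank ∂_2 = (6 − 3) − 3 = 0, and the invariant factors of ∂_2 are all 1, so H_1 ≅ 0.
  H_2: rank ker ∂_2 − rank ∂_3 = (4 − 3) − 0 = 1, and there is no ∂_3, so H_2 ≅ Z.

(K is a triangulation of the 2-sphere S^2.)

H_0 ≅ Z,  H_1 = 0,  H_2 ≅ Z.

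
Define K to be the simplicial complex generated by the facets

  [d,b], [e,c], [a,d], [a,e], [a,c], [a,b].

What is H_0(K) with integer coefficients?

H_0 ≅ Z.

K has 5 vertices, 6 edges.
rank ∂_0 = 0, rank ∂_1 = 4 ⇒ b_0 = 5 − 0 − 4 = 1; all invariant factors of ∂_1 are 1 so no torsion. So H_0 = Z.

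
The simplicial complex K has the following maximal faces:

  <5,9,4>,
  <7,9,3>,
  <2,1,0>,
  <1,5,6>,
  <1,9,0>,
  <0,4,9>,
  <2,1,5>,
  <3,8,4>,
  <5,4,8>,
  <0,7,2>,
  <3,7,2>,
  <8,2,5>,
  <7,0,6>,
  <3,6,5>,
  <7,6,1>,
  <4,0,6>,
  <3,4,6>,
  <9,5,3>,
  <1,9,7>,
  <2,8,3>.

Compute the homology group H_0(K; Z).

H_0 ≅ Z.

Order the vertices as 0 < 1 < 2 < 3 < 4 < 5 < 6 < 7 < 8 < 9. Listing each simplex with vertices in this order, K has dimension 2 with simplices:

  0-simplices (10): [0], [1], [2], [3], [4], [5], [6], [7], [8], [9]
  1-simplices (30): (30 of them)
  2-simplices (20): (20 of them)

giving chain groups C_0 ≅ Z^10, C_1 ≅ Z^30, C_2 ≅ Z^20.

Boundary ∂_1: C_1 → C_0 sends each edge [p,q] (with p < q) to q − p.
As a 10×30 matrix over Z this has rank 9, with invariant factors (1,1,1,1,1,1,1,1,1).

The boundary map ∂_2: C_2 → C_1 acts by ∂[p,q,r] = [q,r] − [p,r] + [p,q]. For instance
  ∂[4,5,8] = [5,8] − [4,8] + [4,5],
  ∂[0,1,2] = [1,2] − [0,2] + [0,1].
The 30×20 boundary matrix has rank 20 and Smith normal form diag(1,1,1,1,1,1,1,1,1,1,1,1,1,1,1,1,1,1,1,2).

Now H_k = ker ∂_k / im ∂_{k+1}, so:

  H_0: rank C_0 − rank ∂_1 = 10 − 9 = 1, and the invariant factors of ∂_1 are all 1, so H_0 ≅ Z.

(K is a triangulation of the Klein bottle.)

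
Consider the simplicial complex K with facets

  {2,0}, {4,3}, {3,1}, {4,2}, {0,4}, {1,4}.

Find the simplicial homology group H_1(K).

H_1 ≅ Z^2.

We work with the vertex ordering 0 < 1 < 2 < 3 < 4. The simplices of K, each written with vertices in increasing order, are:

  0-simplices (5): [0], [1], [2], [3], [4]
  1-simplices (6): [0,2], [0,4], [1,3], [1,4], [2,4], [3,4]

so the chain groups are C_0 ≅ Z^5, C_1 ≅ Z^6.

Boundary ∂_1: C_1 → C_0 is given by ∂[p,q] = [q] − [p]. For instance
  ∂[3,4] = [4] − [3].
The 5×6 boundary matrix has rank 4 and Smith normal form diag(1,1,1,1).

From H_k ≅ ker(∂_k) / im(∂_{k+1}) we obtain:

  H_1: rank ker ∂_1 − rank ∂_2 = (6 − 4) − 0 = 2, and there is no ∂_2, so H_1 = Z^2.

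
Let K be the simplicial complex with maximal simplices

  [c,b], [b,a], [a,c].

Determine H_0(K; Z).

Fix the vertex order a < b < c and write every simplex with vertices in increasing order. Then dim K = 1 and the simplices of K are:

  0-simplices (3): a, b, c
  1-simplices (3): ab, ac, bc

Hence C_0 ≅ Z^3, C_1 ≅ Z^3.

The boundary map ∂_1: C_1 → C_0 maps an edge to its endpoints' difference, ∂[p,q] = q − p. For instance
  ∂ac = c − a.
The resulting 3×3 matrix has rank 2, and its Smith normal form has invariant factors (1,1).

Now H_k = ker ∂_k / im ∂_{k+1}, so:

  H_0: rank C_0 − rank ∂_1 = 3 − 2 = 1, and the invariant factors of ∂_1 are all 1, so H_0 = Z.

H_0 = Z.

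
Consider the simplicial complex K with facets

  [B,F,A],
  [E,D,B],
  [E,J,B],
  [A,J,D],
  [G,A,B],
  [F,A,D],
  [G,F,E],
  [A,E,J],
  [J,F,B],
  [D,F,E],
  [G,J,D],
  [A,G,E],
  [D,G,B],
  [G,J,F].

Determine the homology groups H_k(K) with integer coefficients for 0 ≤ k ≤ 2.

K has 7 vertices, 21 edges, 14 triangles.
rank ∂_0 = 0, rank ∂_1 = 6 ⇒ b_0 = 7 − 0 − 6 = 1; all invariant factors of ∂_1 are 1 so no torsion. So H_0 = Z.
rank ∂_1 = 6, rank ∂_2 = 13 ⇒ b_1 = 21 − 6 − 13 = 2; all invariant factors of ∂_2 are 1 so no torsion. So H_1 = Z^2.
rank ∂_2 = 13, rank ∂_3 = 0 ⇒ b_2 = 14 − 13 − 0 = 1. So H_2 = Z.

H_0 ≅ Z,  H_1 ≅ Z^2,  H_2 ≅ Z.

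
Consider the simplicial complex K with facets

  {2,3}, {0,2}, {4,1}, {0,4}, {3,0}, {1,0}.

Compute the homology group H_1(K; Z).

Take the total order 0 < 1 < 2 < 3 < 4 on the vertex set. Then K (dimension 1) consists of the simplices:

  0-simplices (5): [0], [1], [2], [3], [4]
  1-simplices (6): [0,1], [0,2], [0,3], [0,4], [1,4], [2,3]

Hence C_0 ≅ Z^5, C_1 ≅ Z^6.

The boundary map ∂_1: C_1 → C_0 maps an edge to its endpoints' difference, ∂[p,q] = q − p. For instance
  ∂[2,3] = [3] − [2].
As a 5×6 matrix over Z this has rank 4, with invariant factors (1,1,1,1).

From H_k ≅ ker(∂_k) / im(∂_{k+1}) we obtain:

  H_1: rank ker ∂_1 − rank ∂_2 = (6 − 4) − 0 = 2, and there is no ∂_2, so H_1 ≅ Z^2.

(K is a triangulation of a wedge of 2 circles.)

H_1 ≅ Z^2.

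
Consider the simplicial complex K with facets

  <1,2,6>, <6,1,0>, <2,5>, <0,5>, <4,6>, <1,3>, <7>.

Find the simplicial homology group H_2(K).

Order the vertices as 0 < 1 < 2 < 3 < 4 < 5 < 6 < 7. Listing each simplex with vertices in this order, K has dimension 2 with simplices:

  0-simplices (8): [0], [1], [2], [3], [4], [5], [6], [7]
  1-simplices (9): [0,1], [0,5], [0,6], [1,2], [1,3], [1,6], [2,5], [2,6], [4,6]
  2-simplices (2): [0,1,6], [1,2,6]

so the chain groups are C_0 ≅ Z^8, C_1 ≅ Z^9, C_2 ≅ Z^2.

The boundary map ∂_1: C_1 → C_0 is given by ∂[p,q] = [q] − [p]. For instance
  ∂[0,1] = [1] − [0].
The resulting 8×9 matrix has rank 6, and its Smith normal form has invariant factors (1,1,1,1,1,1).

The boundary map ∂_2: C_2 → C_1 acts by ∂[p,q,r] = [q,r] − [p,r] + [p,q]. For instance
  ∂[0,1,6] = [1,6] − [0,6] + [0,1],
  ∂[1,2,6] = [2,6] − [1,6] + [1,2].
As a 9×2 matrix over Z this has rank 2, with invariant factors (1,1).

Now H_k = ker ∂_k / im ∂_{k+1}, so:

  H_2: rank ker ∂_2 − rank ∂_3 = (2 − 2) − 0 = 0, and there is no ∂_3, so H_2 = 0.

H_2 = 0.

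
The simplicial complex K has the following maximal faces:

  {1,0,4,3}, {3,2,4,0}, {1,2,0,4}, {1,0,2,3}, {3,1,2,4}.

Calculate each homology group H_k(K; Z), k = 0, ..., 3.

H_0 ≅ Z,  H_1 = 0,  H_2 = 0,  H_3 ≅ Z.

Take the total order 0 < 1 < 2 < 3 < 4 on the vertex set. Then K (dimension 3) consists of the simplices:

  0-simplices (5): [0], [1], [2], [3], [4]
  1-simplices (10): [0,1], [0,2], [0,3], [0,4], [1,2], [1,3], [1,4], [2,3], [2,4], [3,4]
  2-simplices (10): [0,1,2], [0,1,3], [0,1,4], [0,2,3], [0,2,4], [0,3,4], [1,2,3], [1,2,4], [1,3,4], [2,3,4]
  3-simplices (5): [0,1,2,3], [0,1,2,4], [0,1,3,4], [0,2,3,4], [1,2,3,4]

so the chain groups are C_0 ≅ Z^5, C_1 ≅ Z^10, C_2 ≅ Z^10, C_3 ≅ Z^5.

∂_1: C_1 → C_0 sends each edge [p,q] (with p < q) to q − p. For instance
  ∂[0,4] = [4] − [0].
The 5×10 boundary matrix has rank 4 and Smith normal form diag(1,1,1,1).

∂_2: C_2 → C_1 acts by ∂[p,q,r] = [q,r] − [p,r] + [p,q]. For instance
  ∂[2,3,4] = [3,4] − [2,4] + [2,3],
  ∂[0,3,4] = [3,4] − [0,4] + [0,3].
This gives a 10×10 integer matrix of rank 6; reducing to Smith normal form yields diagonal entries (1,1,1,1,1,1).

Boundary ∂_3: C_3 → C_2 sends each 3-simplex σ to the alternating sum Σ_i (−1)^i (σ with its i-th vertex removed). For instance
  ∂[0,1,2,3] = [1,2,3] − [0,2,3] + [0,1,3] − [0,1,2],
  ∂[0,1,3,4] = [1,3,4] − [0,3,4] + [0,1,4] − [0,1,3].
This gives a 10×5 integer matrix of rank 4; reducing to Smith normal form yields diagonal entries (1,1,1,1).

From H_k ≅ ker(∂_k) / im(∂_{k+1}) we obtain:

  H_0: rank C_0 − rank ∂_1 = 5 − 4 = 1, and the invariant factors of ∂_1 are all 1, so H_0 = Z.
  H_1: rank ker ∂_1 − rank ∂_2 = (10 − 4) − 6 = 0, and the invariant factors of ∂_2 are all 1, so H_1 = 0.
  H_2: rank ker ∂_2 − rank ∂_3 = (10 − 6) − 4 = 0, and the invariant factors of ∂_3 are all 1, so H_2 = 0.
  H_3: rank ker ∂_3 − rank ∂_4 = (5 − 4) − 0 = 1, and there is no ∂_4, so H_3 = Z.

(K is a triangulation of the 3-sphere S^3.)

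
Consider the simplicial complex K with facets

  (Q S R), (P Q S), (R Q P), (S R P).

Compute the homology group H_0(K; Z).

H_0 = Z.

We work with the vertex ordering P < Q < R < S. The simplices of K, each written with vertices in increasing order, are:

  0-simplices (4): P, Q, R, S
  1-simplices (6): PQ, PR, PS, QR, QS, RS
  2-simplices (4): PQR, PQS, PRS, QRS

so the chain groups are C_0 ≅ Z^4, C_1 ≅ Z^6, C_2 ≅ Z^4.

Boundary ∂_1: C_1 → C_0 maps an edge to its endpoints' difference, ∂[p,q] = q − p.
This gives a 4×6 integer matrix of rank 3; reducing to Smith normal form yields diagonal entries (1,1,1).

Boundary ∂_2: C_2 → C_1 acts by ∂[p,q,r] = [q,r] − [p,r] + [p,q]. For instance
  ∂QRS = RS − QS + QR,
  ∂PRS = RS − PS + PR.
The resulting 6×4 matrix has rank 3, and its Smith normal form has invariant factors (1,1,1).

Reading off H_k = ker ∂_k / im ∂_{k+1}:

  H_0: rank C_0 − rank ∂_1 = 4 − 3 = 1, and the invariant factors of ∂_1 are all 1, so H_0 ≅ Z.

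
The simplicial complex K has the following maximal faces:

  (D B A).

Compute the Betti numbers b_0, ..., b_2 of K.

b_0 = 1, b_1 = 0, b_2 = 0.

Take the total order A < B < D on the vertex set. Then K (dimension 2) consists of the simplices:

  0-simplices (3): A, B, D
  1-simplices (3): AB, AD, BD
  2-simplices (1): ABD

Hence C_0 ≅ Z^3, C_1 ≅ Z^3, C_2 ≅ Z^1.

Boundary ∂_1: C_1 → C_0 is given by ∂[p,q] = [q] − [p]. For instance
  ∂AD = D − A.
The resulting 3×3 matrix has rank 2, and its Smith normal form has invariant factors (1,1).

Boundary ∂_2: C_2 → C_1 acts by ∂[p,q,r] = [q,r] − [p,r] + [p,q]. For instance
  ∂ABD = BD − AD + AB.
This gives a 3×1 integer matrix of rank 1; reducing to Smith normal form yields diagonal entries (1).

From H_k ≅ ker(∂_k) / im(∂_{k+1}) we obtain:

  H_0: rank C_0 − rank ∂_1 = 3 − 2 = 1, and the invariant factors of ∂_1 are all 1, so H_0 ≅ Z.
  H_1: rank ker ∂_1 − rank ∂_2 = (3 − 2) − 1 = 0, and the invariant factors of ∂_2 are all 1, so H_1 ≅ 0.
  H_2: rank ker ∂_2 − rank ∂_3 = (1 − 1) − 0 = 0, and there is no ∂_3, so H_2 ≅ 0.

Hence the Betti numbers are b_0 = 1, b_1 = 0, b_2 = 0.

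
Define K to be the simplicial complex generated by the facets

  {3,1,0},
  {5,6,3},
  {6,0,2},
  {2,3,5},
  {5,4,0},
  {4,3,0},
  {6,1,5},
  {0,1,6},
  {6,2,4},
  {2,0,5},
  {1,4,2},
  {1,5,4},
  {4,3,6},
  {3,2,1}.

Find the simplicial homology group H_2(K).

H_2 ≅ Z.

Order the vertices as 0 < 1 < 2 < 3 < 4 < 5 < 6. Listing each simplex with vertices in this order, K has dimension 2 with simplices:

  0-simplices (7): [0], [1], [2], [3], [4], [5], [6]
  1-simplices (21): [0,1], [0,2], [0,3], [0,4], [0,5], [0,6], [1,2], [1,3], [1,4], [1,5], [1,6], [2,3], [2,4], [2,5], [2,6], [3,4], [3,5], [3,6], [4,5], [4,6], [5,6]
  2-simplices (14): [0,1,3], [0,1,6], [0,2,5], [0,2,6], [0,3,4], [0,4,5], [1,2,3], [1,2,4], [1,4,5], [1,5,6], [2,3,5], [2,4,6], [3,4,6], [3,5,6]

so the chain groups are C_0 ≅ Z^7, C_1 ≅ Z^21, C_2 ≅ Z^14.

Boundary ∂_1: C_1 → C_0 is given by ∂[p,q] = [q] − [p].
The resulting 7×21 matrix has rank 6, and its Smith normal form has invariant factors (1,1,1,1,1,1).

∂_2: C_2 → C_1 maps a triangle to the signed sum of its edges. For instance
  ∂[3,4,6] = [4,6] − [3,6] + [3,4],
  ∂[1,4,5] = [4,5] − [1,5] + [1,4].
As a 21×14 matrix over Z this has rank 13, with invariant factors (1,1,1,1,1,1,1,1,1,1,1,1,1).

Now H_k = ker ∂_k / im ∂_{k+1}, so:

  H_2: rank ker ∂_2 − rank ∂_3 = (14 − 13) − 0 = 1, and there is no ∂_3, so H_2 ≅ Z.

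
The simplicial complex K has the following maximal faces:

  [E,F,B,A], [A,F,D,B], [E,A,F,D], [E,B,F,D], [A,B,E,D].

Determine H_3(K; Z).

H_3 = Z.

Order the vertices as A < B < D < E < F. Listing each simplex with vertices in this order, K has dimension 3 with simplices:

  0-simplices (5): A, B, D, E, F
  1-simplices (10): AB, AD, AE, AF, BD, BE, BF, DE, DF, EF
  2-simplices (10): ABD, ABE, ABF, ADE, ADF, AEF, BDE, BDF, BEF, DEF
  3-simplices (5): ABDE, ABDF, ABEF, ADEF, BDEF

giving chain groups C_0 ≅ Z^5, C_1 ≅ Z^10, C_2 ≅ Z^10, C_3 ≅ Z^5.

∂_1: C_1 → C_0 maps an edge to its endpoints' difference, ∂[p,q] = q − p. For instance
  ∂EF = F − E.
This gives a 5×10 integer matrix of rank 4; reducing to Smith normal form yields diagonal entries (1,1,1,1).

Boundary ∂_2: C_2 → C_1 maps a triangle to the signed sum of its edges. For instance
  ∂BDF = DF − BF + BD,
  ∂ADE = DE − AE + AD.
As a 10×10 matrix over Z this has rank 6, with invariant factors (1,1,1,1,1,1).

∂_3: C_3 → C_2 sends each 3-simplex σ to the alternating sum Σ_i (−1)^i (σ with its i-th vertex removed). For instance
  ∂ADEF = DEF − AEF + ADF − ADE,
  ∂BDEF = DEF − BEF + BDF − BDE.
As a 10×5 matrix over Z this has rank 4, with invariant factors (1,1,1,1).

Computing H_k = (kernel of ∂_k) / (image of ∂_{k+1}):

  H_3: rank ker ∂_3 − rank ∂_4 = (5 − 4) − 0 = 1, and there is no ∂_4, so H_3 = Z.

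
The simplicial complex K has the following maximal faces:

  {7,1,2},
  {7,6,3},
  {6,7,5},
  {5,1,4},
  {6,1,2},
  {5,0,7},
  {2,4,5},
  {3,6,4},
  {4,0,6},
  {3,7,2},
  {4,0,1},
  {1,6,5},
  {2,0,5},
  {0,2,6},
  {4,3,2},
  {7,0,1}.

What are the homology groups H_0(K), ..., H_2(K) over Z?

H_0 = Z,  H_1 = Z^2,  H_2 = Z.

K has 8 vertices, 24 edges, 16 triangles.
rank ∂_0 = 0, rank ∂_1 = 7 ⇒ b_0 = 8 − 0 − 7 = 1; all invariant factors of ∂_1 are 1 so no torsion. So H_0 = Z.
rank ∂_1 = 7, rank ∂_2 = 15 ⇒ b_1 = 24 − 7 − 15 = 2; all invariant factors of ∂_2 are 1 so no torsion. So H_1 = Z^2.
rank ∂_2 = 15, rank ∂_3 = 0 ⇒ b_2 = 16 − 15 − 0 = 1. So H_2 = Z.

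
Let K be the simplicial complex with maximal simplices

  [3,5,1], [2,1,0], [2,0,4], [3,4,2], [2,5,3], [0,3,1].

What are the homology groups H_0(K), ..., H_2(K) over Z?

Order the vertices as 0 < 1 < 2 < 3 < 4 < 5. Listing each simplex with vertices in this order, K has dimension 2 with simplices:

  0-simplices (6): [0], [1], [2], [3], [4], [5]
  1-simplices (12): [0,1], [0,2], [0,3], [0,4], [1,2], [1,3], [1,5], [2,3], [2,4], [2,5], [3,4], [3,5]
  2-simplices (6): [0,1,2], [0,1,3], [0,2,4], [1,3,5], [2,3,4], [2,3,5]

giving chain groups C_0 ≅ Z^6, C_1 ≅ Z^12, C_2 ≅ Z^6.

∂_1: C_1 → C_0 sends each edge [p,q] (with p < q) to q − p. For instance
  ∂[0,3] = [3] − [0].
The resulting 6×12 matrix has rank 5, and its Smith normal form has invariant factors (1,1,1,1,1).

∂_2: C_2 → C_1 sends each 2-simplex [p,q,r] to [q,r] − [p,r] + [p,q]. For instance
  ∂[0,1,2] = [1,2] − [0,2] + [0,1],
  ∂[0,1,3] = [1,3] − [0,3] + [0,1].
This gives a 12×6 integer matrix of rank 6; reducing to Smith normal form yields diagonal entries (1,1,1,1,1,1).

From H_k ≅ ker(∂_k) / im(∂_{k+1}) we obtain:

  H_0: rank C_0 − rank ∂_1 = 6 − 5 = 1, and the invariant factors of ∂_1 are all 1, so H_0 ≅ Z.
  H_1: rank ker ∂_1 − rank ∂_2 = (12 − 5) − 6 = 1, and the invariant factors of ∂_2 are all 1, so H_1 ≅ Z.
  H_2: rank ker ∂_2 − rank ∂_3 = (6 − 6) − 0 = 0, and there is no ∂_3, so H_2 ≅ 0.

H_0 ≅ Z,  H_1 ≅ Z,  H_2 = 0.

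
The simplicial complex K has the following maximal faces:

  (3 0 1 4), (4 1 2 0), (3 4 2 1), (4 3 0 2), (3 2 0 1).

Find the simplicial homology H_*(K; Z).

H_0 ≅ Z,  H_1 = 0,  H_2 = 0,  H_3 ≅ Z.

We work with the vertex ordering 0 < 1 < 2 < 3 < 4. The simplices of K, each written with vertices in increasing order, are:

  0-simplices (5): [0], [1], [2], [3], [4]
  1-simplices (10): [0,1], [0,2], [0,3], [0,4], [1,2], [1,3], [1,4], [2,3], [2,4], [3,4]
  2-simplices (10): [0,1,2], [0,1,3], [0,1,4], [0,2,3], [0,2,4], [0,3,4], [1,2,3], [1,2,4], [1,3,4], [2,3,4]
  3-simplices (5): [0,1,2,3], [0,1,2,4], [0,1,3,4], [0,2,3,4], [1,2,3,4]

Hence C_0 ≅ Z^5, C_1 ≅ Z^10, C_2 ≅ Z^10, C_3 ≅ Z^5.

The boundary map ∂_1: C_1 → C_0 sends each edge [p,q] (with p < q) to q − p.
This gives a 5×10 integer matrix of rank 4; reducing to Smith normal form yields diagonal entries (1,1,1,1).

The boundary map ∂_2: C_2 → C_1 maps a triangle to the signed sum of its edges. For instance
  ∂[0,3,4] = [3,4] − [0,4] + [0,3],
  ∂[1,2,4] = [2,4] − [1,4] + [1,2].
As a 10×10 matrix over Z this has rank 6, with invariant factors (1,1,1,1,1,1).

Boundary ∂_3: C_3 → C_2 sends each 3-simplex σ to the alternating sum Σ_i (−1)^i (σ with its i-th vertex removed). For instance
  ∂[1,2,3,4] = [2,3,4] − [1,3,4] + [1,2,4] − [1,2,3],
  ∂[0,1,2,4] = [1,2,4] − [0,2,4] + [0,1,4] − [0,1,2].
The 10×5 boundary matrix has rank 4 and Smith normal form diag(1,1,1,1).

From H_k ≅ ker(∂_k) / im(∂_{k+1}) we obtain:

  H_0: rank C_0 − rank ∂_1 = 5 − 4 = 1, and the invariant factors of ∂_1 are all 1, so H_0 = Z.
  H_1: rank ker ∂_1 − rank ∂_2 = (10 − 4) − 6 = 0, and the invariant factors of ∂_2 are all 1, so H_1 = 0.
  H_2: rank ker ∂_2 − rank ∂_3 = (10 − 6) − 4 = 0, and the invariant factors of ∂_3 are all 1, so H_2 = 0.
  H_3: rank ker ∂_3 − rank ∂_4 = (5 − 4) − 0 = 1, and there is no ∂_4, so H_3 = Z.

As a check, the Euler characteristic is 5 − 10 + 10 − 5 = 0, which agrees with 1 − 0 + 0 − 1 = 0.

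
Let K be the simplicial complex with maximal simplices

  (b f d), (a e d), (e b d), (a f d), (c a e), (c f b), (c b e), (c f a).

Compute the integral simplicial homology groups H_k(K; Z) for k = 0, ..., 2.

Fix the vertex order a < b < c < d < e < f and write every simplex with vertices in increasing order. Then dim K = 2 and the simplices of K are:

  0-simplices (6): a, b, c, d, e, f
  1-simplices (12): ac, ad, ae, af, bc, bd, be, bf, ce, cf, de, df
  2-simplices (8): ace, acf, ade, adf, bce, bcf, bde, bdf

giving chain groups C_0 ≅ Z^6, C_1 ≅ Z^12, C_2 ≅ Z^8.

The boundary map ∂_1: C_1 → C_0 maps an edge to its endpoints' difference, ∂[p,q] = q − p. For instance
  ∂ce = e − c.
The 6×12 boundary matrix has rank 5 and Smith normal form diag(1,1,1,1,1).

∂_2: C_2 → C_1 maps a triangle to the signed sum of its edges. For instance
  ∂ace = ce − ae + ac,
  ∂adf = df − af + ad.
The resulting 12×8 matrix has rank 7, and its Smith normal form has invariant factors (1,1,1,1,1,1,1).

Reading off H_k = ker ∂_k / im ∂_{k+1}:

  H_0: rank C_0 − rank ∂_1 = 6 − 5 = 1, and the invariant factors of ∂_1 are all 1, so H_0 ≅ Z.
  H_1: rank ker ∂_1 − rank ∂_2 = (12 − 5) − 7 = 0, and the invariant factors of ∂_2 are all 1, so H_1 ≅ 0.
  H_2: rank ker ∂_2 − rank ∂_3 = (8 − 7) − 0 = 1, and there is no ∂_3, so H_2 ≅ Z.

As a check, the Euler characteristic is 6 − 12 + 8 = 2, which agrees with 1 − 0 + 1 = 2.

H_0 ≅ Z,  H_1 = 0,  H_2 ≅ Z.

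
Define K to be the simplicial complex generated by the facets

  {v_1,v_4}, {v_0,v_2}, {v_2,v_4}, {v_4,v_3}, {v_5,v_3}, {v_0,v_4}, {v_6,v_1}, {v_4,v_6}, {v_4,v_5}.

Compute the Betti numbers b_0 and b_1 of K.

b_0 = 1, b_1 = 3.

Order the vertices as v_0 < v_1 < v_2 < v_3 < v_4 < v_5 < v_6. Listing each simplex with vertices in this order, K has dimension 1 with simplices:

  0-simplices (7): [v_0], [v_1], [v_2], [v_3], [v_4], [v_5], [v_6]
  1-simplices (9): [v_0,v_2], [v_0,v_4], [v_1,v_4], [v_1,v_6], [v_2,v_4], [v_3,v_4], [v_3,v_5], [v_4,v_5], [v_4,v_6]

so the chain groups are C_0 ≅ Z^7, C_1 ≅ Z^9.

The boundary map ∂_1: C_1 → C_0 is given by ∂[p,q] = [q] − [p]. For instance
  ∂[v_3,v_5] = [v_5] − [v_3].
The 7×9 boundary matrix has rank 6 and Smith normal form diag(1,1,1,1,1,1).

From H_k ≅ ker(∂_k) / im(∂_{k+1}) we obtain:

  H_0: rank C_0 − rank ∂_1 = 7 − 6 = 1, and the invariant factors of ∂_1 are all 1, so H_0 = Z.
  H_1: rank ker ∂_1 − rank ∂_2 = (9 − 6) − 0 = 3, and there is no ∂_2, so H_1 = Z^3.

(K is a triangulation of a wedge of 3 circles.)

Hence the Betti numbers are b_0 = 1, b_1 = 3.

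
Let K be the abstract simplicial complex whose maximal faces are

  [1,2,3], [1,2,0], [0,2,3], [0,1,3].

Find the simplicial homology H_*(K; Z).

H_0 = Z,  H_1 = 0,  H_2 = Z.

We work with the vertex ordering 0 < 1 < 2 < 3. The simplices of K, each written with vertices in increasing order, are:

  0-simplices (4): [0], [1], [2], [3]
  1-simplices (6): [0,1], [0,2], [0,3], [1,2], [1,3], [2,3]
  2-simplices (4): [0,1,2], [0,1,3], [0,2,3], [1,2,3]

giving chain groups C_0 ≅ Z^4, C_1 ≅ Z^6, C_2 ≅ Z^4.

Boundary ∂_1: C_1 → C_0 maps an edge to its endpoints' difference, ∂[p,q] = q − p.
This gives a 4×6 integer matrix of rank 3; reducing to Smith normal form yields diagonal entries (1,1,1).

∂_2: C_2 → C_1 acts by ∂[p,q,r] = [q,r] − [p,r] + [p,q]. For instance
  ∂[0,2,3] = [2,3] − [0,3] + [0,2],
  ∂[0,1,3] = [1,3] − [0,3] + [0,1].
The resulting 6×4 matrix has rank 3, and its Smith normal form has invariant factors (1,1,1).

Computing H_k = (kernel of ∂_k) / (image of ∂_{k+1}):

  H_0: rank C_0 − rank ∂_1 = 4 − 3 = 1, and the invariant factors of ∂_1 are all 1, so H_0 = Z.
  H_1: rank ker ∂_1 − rank ∂_2 = (6 − 3) − 3 = 0, and the invariant factors of ∂_2 are all 1, so H_1 = 0.
  H_2: rank ker ∂_2 − rank ∂_3 = (4 − 3) − 0 = 1, and there is no ∂_3, so H_2 = Z.

(K is a triangulation of the 2-sphere S^2.)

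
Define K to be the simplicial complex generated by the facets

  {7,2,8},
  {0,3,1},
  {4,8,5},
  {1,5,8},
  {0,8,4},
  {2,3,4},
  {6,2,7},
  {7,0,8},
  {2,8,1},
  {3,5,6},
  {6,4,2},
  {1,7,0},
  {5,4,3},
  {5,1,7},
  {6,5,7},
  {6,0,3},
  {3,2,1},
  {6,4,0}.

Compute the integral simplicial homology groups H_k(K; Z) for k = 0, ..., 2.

Take the total order 0 < 1 < 2 < 3 < 4 < 5 < 6 < 7 < 8 on the vertex set. Then K (dimension 2) consists of the simplices:

  0-simplices (9): [0], [1], [2], [3], [4], [5], [6], [7], [8]
  1-simplices (27): (27 of them)
  2-simplices (18): [0,1,3], [0,1,7], [0,3,6], [0,4,6], [0,4,8], [0,7,8], [1,2,3], [1,2,8], [1,5,7], [1,5,8], [2,3,4], [2,4,6], [2,6,7], [2,7,8], [3,4,5], [3,5,6], [4,5,8], [5,6,7]

so the chain groups are C_0 ≅ Z^9, C_1 ≅ Z^27, C_2 ≅ Z^18.

∂_1: C_1 → C_0 sends each edge [p,q] (with p < q) to q − p. For instance
  ∂[0,3] = [3] − [0].
As a 9×27 matrix over Z this has rank 8, with invariant factors (1,1,1,1,1,1,1,1).

∂_2: C_2 → C_1 sends each 2-simplex [p,q,r] to [q,r] − [p,r] + [p,q]. For instance
  ∂[1,5,8] = [5,8] − [1,8] + [1,5],
  ∂[2,4,6] = [4,6] − [2,6] + [2,4].
The resulting 27×18 matrix has rank 18, and its Smith normal form has invariant factors (1,1,1,1,1,1,1,1,1,1,1,1,1,1,1,1,1,2).

Computing H_k = (kernel of ∂_k) / (image of ∂_{k+1}):

  H_0: rank C_0 − rank ∂_1 = 9 − 8 = 1, and the invariant factors of ∂_1 are all 1, so H_0 ≅ Z.
  H_1: rank ker ∂_1 − rank ∂_2 = (27 − 8) − 18 = 1, and ∂_2 has invariant factor 2 > 1, so H_1 ≅ Z ⊕ Z/2.
  H_2: rank ker ∂_2 − rank ∂_3 = (18 − 18) − 0 = 0, and there is no ∂_3, so H_2 ≅ 0.

(K is a triangulation of the Klein bottle.)

H_0 = Z,  H_1 = Z ⊕ Z/2,  H_2 = 0.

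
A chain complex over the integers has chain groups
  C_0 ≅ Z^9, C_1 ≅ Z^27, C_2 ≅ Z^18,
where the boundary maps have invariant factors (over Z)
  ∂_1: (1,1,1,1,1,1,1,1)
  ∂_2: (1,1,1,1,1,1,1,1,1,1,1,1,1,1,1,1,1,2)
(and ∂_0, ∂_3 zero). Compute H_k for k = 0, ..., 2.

H_0: b_0 = 9 − 0 − 8 = 1; torsion from ∂_1 factors > 1: none. So H_0 ≅ Z.
H_1: b_1 = 27 − 8 − 18 = 1; torsion from ∂_2 factors > 1: [2]. So H_1 ≅ Z ⊕ Z/2Z.
H_2: b_2 = 18 − 18 − 0 = 0; torsion from ∂_3 factors > 1: none. So H_2 ≅ 0.

H_0 ≅ Z,  H_1 ≅ Z ⊕ Z/2Z,  H_2 = 0.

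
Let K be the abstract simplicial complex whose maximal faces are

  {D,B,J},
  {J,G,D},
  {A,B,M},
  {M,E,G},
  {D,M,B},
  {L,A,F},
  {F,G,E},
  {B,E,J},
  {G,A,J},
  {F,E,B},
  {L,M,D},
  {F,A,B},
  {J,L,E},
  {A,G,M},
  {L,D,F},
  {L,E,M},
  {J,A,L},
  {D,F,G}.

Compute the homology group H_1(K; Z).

H_1 = Z^2.

Fix the vertex order A < B < D < E < F < G < J < L < M and write every simplex with vertices in increasing order. Then dim K = 2 and the simplices of K are:

  0-simplices (9): A, B, D, E, F, G, J, L, M
  1-simplices (27): AB, AF, AG, AJ, AL, AM, BD, BE, BF, BJ, BM, DF, DG, DJ, DL, DM, EF, EG, EJ, EL, EM, FG, FL, GJ, GM, JL, LM
  2-simplices (18): ABF, ABM, AFL, AGJ, AGM, AJL, BDJ, BDM, BEF, BEJ, DFG, DFL, DGJ, DLM, EFG, EGM, EJL, ELM

Hence C_0 ≅ Z^9, C_1 ≅ Z^27, C_2 ≅ Z^18.

∂_1: C_1 → C_0 is given by ∂[p,q] = [q] − [p]. For instance
  ∂EG = G − E.
The 9×27 boundary matrix has rank 8 and Smith normal form diag(1,1,1,1,1,1,1,1).

Boundary ∂_2: C_2 → C_1 maps a triangle to the signed sum of its edges. For instance
  ∂BEF = EF − BF + BE,
  ∂AJL = JL − AL + AJ.
The resulting 27×18 matrix has rank 17, and its Smith normal form has invariant factors (1,1,1,1,1,1,1,1,1,1,1,1,1,1,1,1,1).

From H_k ≅ ker(∂_k) / im(∂_{k+1}) we obtain:

  H_1: rank ker ∂_1 − rank ∂_2 = (27 − 8) − 17 = 2, and the invariant factors of ∂_2 are all 1, so H_1 ≅ Z^2.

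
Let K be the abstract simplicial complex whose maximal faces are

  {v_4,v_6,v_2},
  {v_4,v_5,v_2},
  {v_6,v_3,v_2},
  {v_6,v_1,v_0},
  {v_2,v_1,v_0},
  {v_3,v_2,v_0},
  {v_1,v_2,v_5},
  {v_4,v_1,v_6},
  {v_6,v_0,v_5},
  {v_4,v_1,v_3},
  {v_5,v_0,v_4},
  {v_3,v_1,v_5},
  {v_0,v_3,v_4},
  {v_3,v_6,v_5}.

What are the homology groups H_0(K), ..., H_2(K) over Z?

Take the total order v_0 < v_1 < v_2 < v_3 < v_4 < v_5 < v_6 on the vertex set. Then K (dimension 2) consists of the simplices:

  0-simplices (7): [v_0], [v_1], [v_2], [v_3], [v_4], [v_5], [v_6]
  1-simplices (21): (21 of them)
  2-simplices (14): (14 of them)

so the chain groups are C_0 ≅ Z^7, C_1 ≅ Z^21, C_2 ≅ Z^14.

∂_1: C_1 → C_0 maps an edge to its endpoints' difference, ∂[p,q] = q − p.
As a 7×21 matrix over Z this has rank 6, with invariant factors (1,1,1,1,1,1).

∂_2: C_2 → C_1 acts by ∂[p,q,r] = [q,r] − [p,r] + [p,q]. For instance
  ∂[v_0,v_3,v_4] = [v_3,v_4] − [v_0,v_4] + [v_0,v_3],
  ∂[v_0,v_4,v_5] = [v_4,v_5] − [v_0,v_5] + [v_0,v_4].
The resulting 21×14 matrix has rank 13, and its Smith normal form has invariant factors (1,1,1,1,1,1,1,1,1,1,1,1,1).

Reading off H_k = ker ∂_k / im ∂_{k+1}:

  H_0: rank C_0 − rank ∂_1 = 7 − 6 = 1, and the invariant factors of ∂_1 are all 1, so H_0 ≅ Z.
  H_1: rank ker ∂_1 − rank ∂_2 = (21 − 6) − 13 = 2, and the invariant factors of ∂_2 are all 1, so H_1 ≅ Z^2.
  H_2: rank ker ∂_2 − rank ∂_3 = (14 − 13) − 0 = 1, and there is no ∂_3, so H_2 ≅ Z.

H_0 = Z,  H_1 = Z^2,  H_2 = Z.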